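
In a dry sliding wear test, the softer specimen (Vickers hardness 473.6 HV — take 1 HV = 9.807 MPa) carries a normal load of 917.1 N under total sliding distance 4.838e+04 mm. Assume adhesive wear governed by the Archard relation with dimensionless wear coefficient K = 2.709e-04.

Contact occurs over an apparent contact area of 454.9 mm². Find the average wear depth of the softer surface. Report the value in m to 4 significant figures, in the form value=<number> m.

value=5.689e-06 m

The intermediates are printed rounded, and the algebra carries exact precision; rounded once at the end: four significant figures.
Convert: Path length L = 4.838e+04 mm = 48.38 m.
Convert: Hardness H = 473.6 HV × 9.807 MPa/HV = 4645 MPa = 4.645e+09 Pa.
Convert: Contact area A = 454.9 mm² = 4.549e-04 m².
Collected in SI base units: W = 917.1 N, H = 4.645e+09 Pa, K = 2.709e-04.
By Archard's law, V = K·W·L/H = 2.709e-04 · 917.1 · 48.38 / 4.645e+09 = 2.588e-09 m³.
Depth h = V/A = 2.588e-09 / 4.549e-04 = 5.689e-06 m.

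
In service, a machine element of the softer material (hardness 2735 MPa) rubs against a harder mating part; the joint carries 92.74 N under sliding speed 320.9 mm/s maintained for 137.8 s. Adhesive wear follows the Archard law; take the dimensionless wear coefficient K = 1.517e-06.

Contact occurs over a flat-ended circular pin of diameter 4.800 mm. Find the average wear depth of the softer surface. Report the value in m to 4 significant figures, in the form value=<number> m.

Intermediate values appear rounded — each operation carries full float precision — rounded once at the end to 4 significant digits.
Sliding speed v = 320.9 mm/s = 0.3209 m/s. Sliding distance L = v·t = 0.3209 m/s × 137.8 s = 44.22 m.
Hardness H = 2735 MPa = 2.735e+09 Pa.
Pin diameter d = 4.800 mm = 0.004800 m. Contact area A = π·d²/4 = π·(0.004800 m)²/4 = 1.810e-05 m².
Collected in SI base units: W = 92.74 N, H = 2.735e+09 Pa, K = 1.517e-06.
Volume removed: V = K·W·L/H = 1.517e-06 · 92.74 · 44.22 / 2.735e+09 = 2.275e-12 m³.
Mean wear depth h = V/A = 2.275e-12 / 1.810e-05 = 1.257e-07 m.

value=1.257e-07 m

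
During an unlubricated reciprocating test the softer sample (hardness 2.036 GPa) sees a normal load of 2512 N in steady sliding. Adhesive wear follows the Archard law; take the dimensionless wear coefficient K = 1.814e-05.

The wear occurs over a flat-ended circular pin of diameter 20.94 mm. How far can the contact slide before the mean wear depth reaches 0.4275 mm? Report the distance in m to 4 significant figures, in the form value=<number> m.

Shown intermediates are rounded. All arithmetic carries full precision — a lone final rounding to four significant digits.
Convert: Hardness H = 2.036 GPa = 2.036e+09 Pa.
Convert: Pin diameter d = 20.94 mm = 0.02094 m. Contact area A = π·d²/4 = π·(0.02094 m)²/4 = 3.444e-04 m².
Convert: Depth limit h_lim = 0.4275 mm = 4.275e-04 m.
Expressed in SI base units: W = 2512 N, H = 2.036e+09 Pa, K = 1.814e-05.
Allowed volume V_lim = h_lim·A = 4.275e-04 · 3.444e-04 = 1.472e-07 m³.
Inverting, life L = V_lim·H/(K·W) = 1.472e-07 · 2.036e+09 / (1.814e-05 · 2512) = 6578 m.

value=6578 m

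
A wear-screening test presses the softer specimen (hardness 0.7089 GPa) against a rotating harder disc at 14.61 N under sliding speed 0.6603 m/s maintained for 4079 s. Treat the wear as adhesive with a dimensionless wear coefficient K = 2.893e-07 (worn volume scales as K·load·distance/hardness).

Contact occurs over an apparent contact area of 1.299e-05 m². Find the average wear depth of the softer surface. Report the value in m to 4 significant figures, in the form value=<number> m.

value=1.236e-06 m

Each operation carries full precision, and intermediates appear rounded; a single final rounding to 4 significant digits.
Distance L = v·t = 0.6603 m/s × 4079 s = 2693 m.
Hardness H = 0.7089 GPa = 7.089e+08 Pa.
Collected in SI base units: W = 14.61 N, H = 7.089e+08 Pa, K = 2.893e-07.
By Archard's law, V = K·W·L/H = 2.893e-07 · 14.61 · 2693 / 7.089e+08 = 1.606e-11 m³.
Mean wear depth h = V/A = 1.606e-11 / 1.299e-05 = 1.236e-06 m.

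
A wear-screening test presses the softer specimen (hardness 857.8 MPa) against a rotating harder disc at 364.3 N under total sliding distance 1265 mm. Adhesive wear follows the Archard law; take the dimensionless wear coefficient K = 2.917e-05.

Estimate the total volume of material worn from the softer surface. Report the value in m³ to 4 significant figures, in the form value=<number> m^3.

The intermediates are displayed rounded — the computation holds full float precision. Rounded just once: 4 significant digits.
Distance covered L = 1265 mm = 1.265 m.
Hardness H = 857.8 MPa = 8.578e+08 Pa.
In SI base units, W = 364.3 N, H = 8.578e+08 Pa, K = 2.917e-05.
Archard relation: V = K·W·L/H = 2.917e-05 · 364.3 · 1.265 / 8.578e+08 = 1.567e-11 m³.

value=1.567e-11 m^3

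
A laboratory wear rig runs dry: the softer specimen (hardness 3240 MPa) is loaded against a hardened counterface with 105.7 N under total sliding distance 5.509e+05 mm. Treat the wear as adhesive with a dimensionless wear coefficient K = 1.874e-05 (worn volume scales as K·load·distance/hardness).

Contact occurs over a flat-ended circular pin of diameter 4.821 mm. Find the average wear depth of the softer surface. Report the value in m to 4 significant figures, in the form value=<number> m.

All arithmetic carries full precision. Intermediate values are displayed rounded — rounded once at the end to four significant digits.
Path length L = 5.509e+05 mm = 550.9 m.
Hardness H = 3240 MPa = 3.240e+09 Pa.
Pin diameter d = 4.821 mm = 0.004821 m. Contact area A = π·d²/4 = π·(0.004821 m)²/4 = 1.825e-05 m².
In SI base units, W = 105.7 N, H = 3.240e+09 Pa, K = 1.874e-05.
Apply Archard: V = K·W·L/H = 1.874e-05 · 105.7 · 550.9 / 3.240e+09 = 3.368e-10 m³.
Mean wear depth h = V/A = 3.368e-10 / 1.825e-05 = 1.845e-05 m.

value=1.845e-05 m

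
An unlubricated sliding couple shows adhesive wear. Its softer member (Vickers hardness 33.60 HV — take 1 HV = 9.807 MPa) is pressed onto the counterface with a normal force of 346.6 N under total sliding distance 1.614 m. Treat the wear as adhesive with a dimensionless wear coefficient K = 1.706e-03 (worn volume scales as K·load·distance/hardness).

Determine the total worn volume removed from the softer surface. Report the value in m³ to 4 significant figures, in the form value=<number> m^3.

All working math keeps exact precision; the intermediates are displayed rounded — one final rounding: 4 significant figures.
Hardness H = 33.60 HV × 9.807 MPa/HV = 329.5 MPa = 3.295e+08 Pa.
As SI base values: W = 346.6 N, H = 3.295e+08 Pa, K = 1.706e-03.
Worn volume V = K·W·L/H = 1.706e-03 · 346.6 · 1.614 / 3.295e+08 = 2.896e-09 m³.

value=2.896e-09 m^3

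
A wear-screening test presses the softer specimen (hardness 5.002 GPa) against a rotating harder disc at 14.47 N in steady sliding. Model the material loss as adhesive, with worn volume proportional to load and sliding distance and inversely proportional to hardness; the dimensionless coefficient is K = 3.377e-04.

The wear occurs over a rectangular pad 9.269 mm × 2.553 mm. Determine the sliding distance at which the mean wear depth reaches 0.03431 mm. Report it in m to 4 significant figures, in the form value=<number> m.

value=831.1 m

Every step carries exact precision; intermediates appear rounded, and rounded just once, at 4 significant digits.
Hardness H = 5.002 GPa = 5.002e+09 Pa.
Pad sides 9.269 mm × 2.553 mm = 0.009269 m × 0.002553 m. Contact area A = 0.009269 m × 0.002553 m = 2.366e-05 m².
Depth limit h_lim = 0.03431 mm = 3.431e-05 m.
Restated in SI base units: W = 14.47 N, H = 5.002e+09 Pa, K = 3.377e-04.
Volume at the limit: V_lim = h_lim·A = 3.431e-05 · 2.366e-05 = 8.119e-10 m³.
Sliding life L = V_lim·H/(K·W) = 8.119e-10 · 5.002e+09 / (3.377e-04 · 14.47) = 831.1 m.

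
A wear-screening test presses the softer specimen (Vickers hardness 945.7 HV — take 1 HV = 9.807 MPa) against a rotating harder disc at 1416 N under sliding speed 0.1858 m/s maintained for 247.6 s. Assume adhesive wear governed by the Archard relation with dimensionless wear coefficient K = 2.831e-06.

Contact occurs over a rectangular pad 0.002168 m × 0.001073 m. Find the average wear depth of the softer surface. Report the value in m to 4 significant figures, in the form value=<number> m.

value=8.548e-06 m

Printed values are rounded; every step carries full precision; rounded once at the end to four significant digits.
Convert: Distance covered L = v·t = 0.1858 m/s × 247.6 s = 46.00 m.
Convert: Hardness H = 945.7 HV × 9.807 MPa/HV = 9274 MPa = 9.274e+09 Pa.
Convert: Contact area A = 0.002168 m × 0.001073 m = 2.326e-06 m².
Restated in SI base units: W = 1416 N, H = 9.274e+09 Pa, K = 2.831e-06.
Archard relation: V = K·W·L/H = 2.831e-06 · 1416 · 46.00 / 9.274e+09 = 1.988e-11 m³.
Wear depth h = V/A = 1.988e-11 / 2.326e-06 = 8.548e-06 m.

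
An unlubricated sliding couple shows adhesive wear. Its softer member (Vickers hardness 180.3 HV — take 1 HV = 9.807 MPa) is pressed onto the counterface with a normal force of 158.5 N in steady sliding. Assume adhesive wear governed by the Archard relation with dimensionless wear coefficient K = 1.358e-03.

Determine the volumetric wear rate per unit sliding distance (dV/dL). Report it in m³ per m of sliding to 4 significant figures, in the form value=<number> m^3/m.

value=1.217e-10 m^3/m

All working math keeps full precision, and quoted intermediates are rounded; a single final rounding: four significant figures.
Hardness H = 180.3 HV × 9.807 MPa/HV = 1768 MPa = 1.768e+09 Pa.
In SI base units: W = 158.5 N, H = 1.768e+09 Pa, K = 1.358e-03.
Wear rate dV/dL = K·W/H (independent of L): 1.358e-03 · 158.5 / 1.768e+09 = 1.217e-10 m³/m.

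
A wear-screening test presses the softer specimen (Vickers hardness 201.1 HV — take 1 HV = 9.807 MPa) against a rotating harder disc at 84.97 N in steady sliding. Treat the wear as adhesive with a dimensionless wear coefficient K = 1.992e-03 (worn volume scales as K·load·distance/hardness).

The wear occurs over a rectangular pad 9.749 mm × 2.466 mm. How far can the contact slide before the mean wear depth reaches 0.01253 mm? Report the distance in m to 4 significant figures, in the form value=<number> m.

Intermediate values are displayed rounded. Each operation holds full precision. Rounded just once, at 4 significant figures.
Convert: Hardness H = 201.1 HV × 9.807 MPa/HV = 1972 MPa = 1.972e+09 Pa.
Convert: Pad sides 9.749 mm × 2.466 mm = 0.009749 m × 0.002466 m. Contact area A = 0.009749 m × 0.002466 m = 2.404e-05 m².
Convert: Depth limit h_lim = 0.01253 mm = 1.253e-05 m.
In SI base units, W = 84.97 N, H = 1.972e+09 Pa, K = 1.992e-03.
Permissible volume V_lim = h_lim·A = 1.253e-05 · 2.404e-05 = 3.012e-10 m³.
Thus life L = V_lim·H/(K·W) = 3.012e-10 · 1.972e+09 / (1.992e-03 · 84.97) = 3.510 m.

value=3.510 m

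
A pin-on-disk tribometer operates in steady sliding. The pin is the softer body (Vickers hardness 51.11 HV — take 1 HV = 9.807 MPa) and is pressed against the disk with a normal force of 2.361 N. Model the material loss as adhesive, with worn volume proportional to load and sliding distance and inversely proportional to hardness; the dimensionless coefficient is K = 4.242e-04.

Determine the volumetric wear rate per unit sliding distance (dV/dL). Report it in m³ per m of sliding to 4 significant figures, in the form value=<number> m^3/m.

value=1.998e-12 m^3/m

The intermediates are shown rounded — every step carries full float precision, and rounded just once to four significant digits.
Hardness H = 51.11 HV × 9.807 MPa/HV = 501.2 MPa = 5.012e+08 Pa.
In SI base units, W = 2.361 N, H = 5.012e+08 Pa, K = 4.242e-04.
Rate of wear dV/dL = K·W/H (independent of L): 4.242e-04 · 2.361 / 5.012e+08 = 1.998e-12 m³/m.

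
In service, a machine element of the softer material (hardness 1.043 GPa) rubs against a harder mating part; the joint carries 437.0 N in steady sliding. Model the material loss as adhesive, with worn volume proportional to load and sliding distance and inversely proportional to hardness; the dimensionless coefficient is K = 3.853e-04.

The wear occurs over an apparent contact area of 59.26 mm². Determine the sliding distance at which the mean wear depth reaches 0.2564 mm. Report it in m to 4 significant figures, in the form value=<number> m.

value=94.12 m

Each operation keeps exact precision; quoted intermediates are rounded, and rounded once at the end to 4 significant figures.
Convert: Hardness H = 1.043 GPa = 1.043e+09 Pa.
Convert: Contact area A = 59.26 mm² = 5.926e-05 m².
Convert: Depth limit h_lim = 0.2564 mm = 2.564e-04 m.
Working in SI base units: W = 437.0 N, H = 1.043e+09 Pa, K = 3.853e-04.
At the depth limit, V_lim = h_lim·A = 2.564e-04 · 5.926e-05 = 1.519e-08 m³.
So the life L = V_lim·H/(K·W) = 1.519e-08 · 1.043e+09 / (3.853e-04 · 437.0) = 94.12 m.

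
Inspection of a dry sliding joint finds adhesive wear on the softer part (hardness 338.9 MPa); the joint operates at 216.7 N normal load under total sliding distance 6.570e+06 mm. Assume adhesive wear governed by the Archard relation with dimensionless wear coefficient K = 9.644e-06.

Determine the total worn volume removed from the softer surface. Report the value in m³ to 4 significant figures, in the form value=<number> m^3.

value=4.051e-08 m^3

Each operation holds exact precision. Intermediates are displayed rounded. Rounded once at the end: four significant digits.
Distance L = 6.570e+06 mm = 6570 m.
Hardness H = 338.9 MPa = 3.389e+08 Pa.
Working in SI base units: W = 216.7 N, H = 3.389e+08 Pa, K = 9.644e-06.
Worn volume V = K·W·L/H = 9.644e-06 · 216.7 · 6570 / 3.389e+08 = 4.051e-08 m³.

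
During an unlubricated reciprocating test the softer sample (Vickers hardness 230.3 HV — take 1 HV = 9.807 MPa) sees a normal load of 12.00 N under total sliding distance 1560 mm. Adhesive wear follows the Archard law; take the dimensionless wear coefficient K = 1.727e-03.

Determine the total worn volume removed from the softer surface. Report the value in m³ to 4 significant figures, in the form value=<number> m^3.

value=1.431e-11 m^3

Every step keeps full float precision. The intermediates are displayed rounded, and one final rounding to four significant figures.
Distance L = 1560 mm = 1.560 m.
Hardness H = 230.3 HV × 9.807 MPa/HV = 2259 MPa = 2.259e+09 Pa.
In SI base units: W = 12.00 N, H = 2.259e+09 Pa, K = 1.727e-03.
Apply Archard: V = K·W·L/H = 1.727e-03 · 12.00 · 1.560 / 2.259e+09 = 1.431e-11 m³.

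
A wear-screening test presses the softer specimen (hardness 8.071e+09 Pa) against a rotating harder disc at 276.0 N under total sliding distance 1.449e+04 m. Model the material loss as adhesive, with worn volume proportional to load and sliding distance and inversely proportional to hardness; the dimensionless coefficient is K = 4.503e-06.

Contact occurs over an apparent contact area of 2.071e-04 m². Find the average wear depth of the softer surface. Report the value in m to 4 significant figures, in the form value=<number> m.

value=1.077e-05 m

Intermediates appear rounded — the algebra holds exact precision — rounded just once, at 4 significant digits.
Working in SI base units: W = 276.0 N, H = 8.071e+09 Pa, K = 4.503e-06.
By Archard's law, V = K·W·L/H = 4.503e-06 · 276.0 · 1.449e+04 / 8.071e+09 = 2.231e-09 m³.
Mean wear depth h = V/A = 2.231e-09 / 2.071e-04 = 1.077e-05 m.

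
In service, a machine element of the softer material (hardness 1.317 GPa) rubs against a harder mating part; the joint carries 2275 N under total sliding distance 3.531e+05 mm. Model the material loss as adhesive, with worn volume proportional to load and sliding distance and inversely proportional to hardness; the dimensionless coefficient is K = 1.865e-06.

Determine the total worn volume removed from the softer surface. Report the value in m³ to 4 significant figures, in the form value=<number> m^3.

value=1.138e-09 m^3

The algebra keeps exact precision. Intermediates appear rounded, and one last rounding: four significant digits.
Total distance L = 3.531e+05 mm = 353.1 m.
Hardness H = 1.317 GPa = 1.317e+09 Pa.
Expressed in SI base units: W = 2275 N, H = 1.317e+09 Pa, K = 1.865e-06.
The Archard volume V = K·W·L/H = 1.865e-06 · 2275 · 353.1 / 1.317e+09 = 1.138e-09 m³.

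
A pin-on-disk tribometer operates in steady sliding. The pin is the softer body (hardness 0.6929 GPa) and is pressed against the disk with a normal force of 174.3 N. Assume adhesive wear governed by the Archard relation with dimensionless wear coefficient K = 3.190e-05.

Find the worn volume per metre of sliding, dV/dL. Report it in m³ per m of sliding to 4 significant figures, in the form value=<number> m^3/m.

Intermediates appear rounded. The computation holds full precision. Rounded once at the end to four significant digits.
Hardness H = 0.6929 GPa = 6.929e+08 Pa.
Collected in SI base units: W = 174.3 N, H = 6.929e+08 Pa, K = 3.190e-05.
Rate of wear dV/dL = K·W/H — distance-free: 3.190e-05 · 174.3 / 6.929e+08 = 8.024e-12 m³/m.

value=8.024e-12 m^3/m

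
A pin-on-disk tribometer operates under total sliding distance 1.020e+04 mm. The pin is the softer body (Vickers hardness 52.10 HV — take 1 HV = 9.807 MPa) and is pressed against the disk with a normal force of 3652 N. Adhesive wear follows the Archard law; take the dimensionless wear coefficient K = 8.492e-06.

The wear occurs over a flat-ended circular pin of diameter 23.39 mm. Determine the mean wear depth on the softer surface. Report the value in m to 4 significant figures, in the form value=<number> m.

Shown intermediates are rounded — each operation runs at full precision; a lone final rounding: four significant figures.
Convert: Path length L = 1.020e+04 mm = 10.20 m.
Convert: Hardness H = 52.10 HV × 9.807 MPa/HV = 510.9 MPa = 5.109e+08 Pa.
Convert: Pin diameter d = 23.39 mm = 0.02339 m. Contact area A = π·d²/4 = π·(0.02339 m)²/4 = 4.297e-04 m².
SI base units throughout: W = 3652 N, H = 5.109e+08 Pa, K = 8.492e-06.
By Archard's law, V = K·W·L/H = 8.492e-06 · 3652 · 10.20 / 5.109e+08 = 6.191e-10 m³.
Depth of wear h = V/A = 6.191e-10 / 4.297e-04 = 1.441e-06 m.

value=1.441e-06 m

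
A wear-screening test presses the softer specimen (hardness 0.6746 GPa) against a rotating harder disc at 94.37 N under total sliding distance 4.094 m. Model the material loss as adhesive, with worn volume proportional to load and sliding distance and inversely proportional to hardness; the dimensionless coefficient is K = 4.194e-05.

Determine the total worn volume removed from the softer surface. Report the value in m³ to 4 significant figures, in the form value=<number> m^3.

value=2.402e-11 m^3

Every step maintains full float precision — intermediates are shown rounded — rounded just once to 4 significant figures.
Hardness H = 0.6746 GPa = 6.746e+08 Pa.
Working in SI base units: W = 94.37 N, H = 6.746e+08 Pa, K = 4.194e-05.
Volume removed: V = K·W·L/H = 4.194e-05 · 94.37 · 4.094 / 6.746e+08 = 2.402e-11 m³.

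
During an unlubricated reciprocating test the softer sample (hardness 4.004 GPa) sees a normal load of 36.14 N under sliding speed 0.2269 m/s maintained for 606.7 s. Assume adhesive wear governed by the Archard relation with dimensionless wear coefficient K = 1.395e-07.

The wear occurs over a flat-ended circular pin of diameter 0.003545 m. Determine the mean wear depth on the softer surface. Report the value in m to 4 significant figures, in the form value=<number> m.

Intermediate values are displayed rounded, and every step maintains full precision. Rounded just once to four significant digits.
Path length L = v·t = 0.2269 m/s × 606.7 s = 137.7 m.
Hardness H = 4.004 GPa = 4.004e+09 Pa.
Contact area A = π·d²/4 = π·(0.003545 m)²/4 = 9.870e-06 m².
Expressed in SI base units: W = 36.14 N, H = 4.004e+09 Pa, K = 1.395e-07.
By Archard's law, V = K·W·L/H = 1.395e-07 · 36.14 · 137.7 / 4.004e+09 = 1.733e-13 m³.
Depth h = V/A = 1.733e-13 / 9.870e-06 = 1.756e-08 m.

value=1.756e-08 m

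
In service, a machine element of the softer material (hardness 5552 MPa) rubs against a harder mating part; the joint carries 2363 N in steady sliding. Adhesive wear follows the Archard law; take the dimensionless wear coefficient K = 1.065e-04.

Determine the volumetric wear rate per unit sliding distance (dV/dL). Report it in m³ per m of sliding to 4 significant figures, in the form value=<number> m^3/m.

value=4.533e-11 m^3/m

The algebra keeps full float precision — shown intermediates are rounded. Rounded just once: four significant digits.
Hardness H = 5552 MPa = 5.552e+09 Pa.
Collected in SI base units: W = 2363 N, H = 5.552e+09 Pa, K = 1.065e-04.
The wear rate dV/dL = K·W/H (independent of L): 1.065e-04 · 2363 / 5.552e+09 = 4.533e-11 m³/m.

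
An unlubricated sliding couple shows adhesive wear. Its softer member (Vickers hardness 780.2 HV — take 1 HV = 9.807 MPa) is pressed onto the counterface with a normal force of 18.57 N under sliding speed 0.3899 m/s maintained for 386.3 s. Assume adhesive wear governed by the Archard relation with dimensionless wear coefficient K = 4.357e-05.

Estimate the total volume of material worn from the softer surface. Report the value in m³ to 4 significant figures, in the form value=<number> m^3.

Intermediates appear rounded, and all working math runs at full float precision; a single final rounding, at 4 significant digits.
Sliding distance L = v·t = 0.3899 m/s × 386.3 s = 150.6 m.
Hardness H = 780.2 HV × 9.807 MPa/HV = 7651 MPa = 7.651e+09 Pa.
Working in SI base units: W = 18.57 N, H = 7.651e+09 Pa, K = 4.357e-05.
Worn volume V = K·W·L/H = 4.357e-05 · 18.57 · 150.6 / 7.651e+09 = 1.593e-11 m³.

value=1.593e-11 m^3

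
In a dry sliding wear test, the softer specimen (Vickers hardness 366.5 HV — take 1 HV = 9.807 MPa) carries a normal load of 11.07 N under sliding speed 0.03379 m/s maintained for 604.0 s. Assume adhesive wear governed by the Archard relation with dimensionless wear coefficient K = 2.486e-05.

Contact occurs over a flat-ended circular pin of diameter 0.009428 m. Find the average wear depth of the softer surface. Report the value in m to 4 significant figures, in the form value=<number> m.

value=2.238e-08 m

Displayed values are rounded; each operation carries full precision. Rounded just once to four significant figures.
Convert: Total distance L = v·t = 0.03379 m/s × 604.0 s = 20.41 m.
Convert: Hardness H = 366.5 HV × 9.807 MPa/HV = 3594 MPa = 3.594e+09 Pa.
Convert: Contact area A = π·d²/4 = π·(0.009428 m)²/4 = 6.981e-05 m².
In SI base units: W = 11.07 N, H = 3.594e+09 Pa, K = 2.486e-05.
Apply Archard: V = K·W·L/H = 2.486e-05 · 11.07 · 20.41 / 3.594e+09 = 1.563e-12 m³.
Depth of wear h = V/A = 1.563e-12 / 6.981e-05 = 2.238e-08 m.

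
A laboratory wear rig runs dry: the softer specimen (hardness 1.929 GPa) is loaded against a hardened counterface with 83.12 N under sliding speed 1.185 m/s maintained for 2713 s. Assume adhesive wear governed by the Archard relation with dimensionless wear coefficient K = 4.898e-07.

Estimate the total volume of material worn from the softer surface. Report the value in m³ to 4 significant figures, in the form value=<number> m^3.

The intermediates appear rounded — every step runs at exact precision, and a lone final rounding, at 4 significant figures.
The distance L = v·t = 1.185 m/s × 2713 s = 3215 m.
Hardness H = 1.929 GPa = 1.929e+09 Pa.
Collected in SI base units: W = 83.12 N, H = 1.929e+09 Pa, K = 4.898e-07.
Wear volume V = K·W·L/H = 4.898e-07 · 83.12 · 3215 / 1.929e+09 = 6.785e-11 m³.

value=6.785e-11 m^3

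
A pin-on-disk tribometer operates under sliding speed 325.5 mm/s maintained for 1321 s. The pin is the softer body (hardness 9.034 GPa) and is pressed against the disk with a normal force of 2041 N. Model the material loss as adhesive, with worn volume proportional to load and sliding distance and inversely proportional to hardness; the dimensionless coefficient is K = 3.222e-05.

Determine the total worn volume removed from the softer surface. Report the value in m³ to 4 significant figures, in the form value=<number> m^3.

value=3.130e-09 m^3

Quoted intermediates are rounded. Each operation maintains full float precision, and one final rounding to four significant figures.
Convert: Sliding speed v = 325.5 mm/s = 0.3255 m/s. Distance L = v·t = 0.3255 m/s × 1321 s = 430.0 m.
Convert: Hardness H = 9.034 GPa = 9.034e+09 Pa.
In SI base units, W = 2041 N, H = 9.034e+09 Pa, K = 3.222e-05.
The Archard volume V = K·W·L/H = 3.222e-05 · 2041 · 430.0 / 9.034e+09 = 3.130e-09 m³.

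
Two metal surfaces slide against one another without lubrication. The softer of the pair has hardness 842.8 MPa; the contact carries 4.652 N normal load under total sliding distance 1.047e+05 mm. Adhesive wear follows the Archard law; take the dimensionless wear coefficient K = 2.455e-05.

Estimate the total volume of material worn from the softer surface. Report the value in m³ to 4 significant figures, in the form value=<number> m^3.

Each operation runs at full precision — intermediates are shown rounded, and a single final rounding to 4 significant figures.
Total distance L = 1.047e+05 mm = 104.7 m.
Hardness H = 842.8 MPa = 8.428e+08 Pa.
Collected in SI base units: W = 4.652 N, H = 8.428e+08 Pa, K = 2.455e-05.
Worn volume V = K·W·L/H = 2.455e-05 · 4.652 · 104.7 / 8.428e+08 = 1.419e-11 m³.

value=1.419e-11 m^3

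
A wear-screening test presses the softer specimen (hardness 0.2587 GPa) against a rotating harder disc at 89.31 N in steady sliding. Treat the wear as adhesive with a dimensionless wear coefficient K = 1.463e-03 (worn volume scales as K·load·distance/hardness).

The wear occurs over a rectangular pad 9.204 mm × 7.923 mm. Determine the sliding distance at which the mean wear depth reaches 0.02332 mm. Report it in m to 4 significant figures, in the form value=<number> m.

value=3.367 m

The computation runs at exact precision. Intermediates appear rounded, and rounded just once, at four significant digits.
Hardness H = 0.2587 GPa = 2.587e+08 Pa.
Pad sides 9.204 mm × 7.923 mm = 0.009204 m × 0.007923 m. Contact area A = 0.009204 m × 0.007923 m = 7.292e-05 m².
Depth limit h_lim = 0.02332 mm = 2.332e-05 m.
Working in SI base units: W = 89.31 N, H = 2.587e+08 Pa, K = 1.463e-03.
Wearable volume V_lim = h_lim·A = 2.332e-05 · 7.292e-05 = 1.701e-09 m³.
So the life L = V_lim·H/(K·W) = 1.701e-09 · 2.587e+08 / (1.463e-03 · 89.31) = 3.367 m.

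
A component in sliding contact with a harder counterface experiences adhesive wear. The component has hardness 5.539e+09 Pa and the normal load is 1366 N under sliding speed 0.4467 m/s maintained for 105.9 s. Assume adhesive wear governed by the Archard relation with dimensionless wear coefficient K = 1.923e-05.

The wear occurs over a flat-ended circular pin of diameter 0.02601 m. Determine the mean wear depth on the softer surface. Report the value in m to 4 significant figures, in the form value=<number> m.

value=4.222e-07 m

Every step holds full precision — shown intermediates are rounded. Rounded just once: four significant figures.
Sliding distance L = v·t = 0.4467 m/s × 105.9 s = 47.31 m.
Contact area A = π·d²/4 = π·(0.02601 m)²/4 = 5.313e-04 m².
In SI base units: W = 1366 N, H = 5.539e+09 Pa, K = 1.923e-05.
Archard relation: V = K·W·L/H = 1.923e-05 · 1366 · 47.31 / 5.539e+09 = 2.243e-10 m³.
Wear depth h = V/A = 2.243e-10 / 5.313e-04 = 4.222e-07 m.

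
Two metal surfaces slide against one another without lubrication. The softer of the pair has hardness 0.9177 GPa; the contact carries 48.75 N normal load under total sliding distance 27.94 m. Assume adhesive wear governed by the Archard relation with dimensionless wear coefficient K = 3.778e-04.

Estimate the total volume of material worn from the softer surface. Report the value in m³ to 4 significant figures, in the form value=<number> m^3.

Shown intermediates are rounded. All working math runs at exact precision. Rounded once at the end: 4 significant figures.
Convert: Hardness H = 0.9177 GPa = 9.177e+08 Pa.
SI base units throughout: W = 48.75 N, H = 9.177e+08 Pa, K = 3.778e-04.
Apply Archard: V = K·W·L/H = 3.778e-04 · 48.75 · 27.94 / 9.177e+08 = 5.607e-10 m³.

value=5.607e-10 m^3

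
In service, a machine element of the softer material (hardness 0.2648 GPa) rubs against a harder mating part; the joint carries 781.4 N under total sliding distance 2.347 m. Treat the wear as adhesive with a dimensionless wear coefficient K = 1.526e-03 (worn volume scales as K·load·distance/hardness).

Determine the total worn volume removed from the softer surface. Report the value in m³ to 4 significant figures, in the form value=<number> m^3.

value=1.057e-08 m^3

The computation holds full float precision, and displayed values are rounded — a single final rounding, at 4 significant digits.
Hardness H = 0.2648 GPa = 2.648e+08 Pa.
Restated in SI base units: W = 781.4 N, H = 2.648e+08 Pa, K = 1.526e-03.
Worn volume V = K·W·L/H = 1.526e-03 · 781.4 · 2.347 / 2.648e+08 = 1.057e-08 m³.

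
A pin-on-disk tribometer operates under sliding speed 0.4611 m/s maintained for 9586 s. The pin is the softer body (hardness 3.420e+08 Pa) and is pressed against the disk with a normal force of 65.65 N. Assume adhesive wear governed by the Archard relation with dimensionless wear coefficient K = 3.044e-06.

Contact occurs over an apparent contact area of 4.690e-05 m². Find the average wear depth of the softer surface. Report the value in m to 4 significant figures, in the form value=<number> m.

Quoted intermediates are rounded, and all working math holds full precision; one last rounding, at 4 significant digits.
Distance covered L = v·t = 0.4611 m/s × 9586 s = 4420 m.
As SI base values: W = 65.65 N, H = 3.420e+08 Pa, K = 3.044e-06.
Archard relation: V = K·W·L/H = 3.044e-06 · 65.65 · 4420 / 3.420e+08 = 2.583e-09 m³.
Wear depth h = V/A = 2.583e-09 / 4.690e-05 = 5.507e-05 m.

value=5.507e-05 m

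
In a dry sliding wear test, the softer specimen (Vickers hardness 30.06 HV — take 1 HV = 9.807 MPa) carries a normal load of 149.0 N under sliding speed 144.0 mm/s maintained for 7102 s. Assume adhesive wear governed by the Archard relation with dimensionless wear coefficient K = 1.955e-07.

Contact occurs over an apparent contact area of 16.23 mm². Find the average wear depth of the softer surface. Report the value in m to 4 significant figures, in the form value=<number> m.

Displayed values are rounded. The computation runs at exact precision; one last rounding to 4 significant figures.
Sliding speed v = 144.0 mm/s = 0.1440 m/s. The distance L = v·t = 0.1440 m/s × 7102 s = 1023 m.
Hardness H = 30.06 HV × 9.807 MPa/HV = 294.8 MPa = 2.948e+08 Pa.
Contact area A = 16.23 mm² = 1.623e-05 m².
Restated in SI base units: W = 149.0 N, H = 2.948e+08 Pa, K = 1.955e-07.
Wear volume V = K·W·L/H = 1.955e-07 · 149.0 · 1023 / 2.948e+08 = 1.011e-10 m³.
Mean wear depth h = V/A = 1.011e-10 / 1.623e-05 = 6.226e-06 m.

value=6.226e-06 m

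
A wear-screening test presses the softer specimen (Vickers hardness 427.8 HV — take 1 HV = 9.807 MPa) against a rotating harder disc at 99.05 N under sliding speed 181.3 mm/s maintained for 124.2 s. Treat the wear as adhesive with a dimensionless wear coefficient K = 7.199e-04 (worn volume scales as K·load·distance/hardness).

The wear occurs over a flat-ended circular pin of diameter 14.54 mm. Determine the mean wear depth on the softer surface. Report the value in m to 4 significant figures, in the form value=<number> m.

value=2.305e-06 m

Quoted intermediates are rounded. The computation maintains full float precision. Rounded just once, at four significant digits.
Sliding speed v = 181.3 mm/s = 0.1813 m/s. Total distance L = v·t = 0.1813 m/s × 124.2 s = 22.52 m.
Hardness H = 427.8 HV × 9.807 MPa/HV = 4195 MPa = 4.195e+09 Pa.
Pin diameter d = 14.54 mm = 0.01454 m. Contact area A = π·d²/4 = π·(0.01454 m)²/4 = 1.660e-04 m².
In SI base units, W = 99.05 N, H = 4.195e+09 Pa, K = 7.199e-04.
Worn volume V = K·W·L/H = 7.199e-04 · 99.05 · 22.52 / 4.195e+09 = 3.827e-10 m³.
Mean wear depth h = V/A = 3.827e-10 / 1.660e-04 = 2.305e-06 m.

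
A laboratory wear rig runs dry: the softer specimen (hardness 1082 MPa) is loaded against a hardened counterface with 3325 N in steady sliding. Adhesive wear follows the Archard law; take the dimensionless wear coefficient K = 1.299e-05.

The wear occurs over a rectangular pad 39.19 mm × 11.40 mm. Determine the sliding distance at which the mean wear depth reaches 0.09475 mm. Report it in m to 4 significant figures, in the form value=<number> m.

The algebra holds full precision. Intermediate values are displayed rounded; a lone final rounding to 4 significant figures.
Hardness H = 1082 MPa = 1.082e+09 Pa.
Pad sides 39.19 mm × 11.40 mm = 0.03919 m × 0.01140 m. Contact area A = 0.03919 m × 0.01140 m = 4.468e-04 m².
Depth limit h_lim = 0.09475 mm = 9.475e-05 m.
In SI base units: W = 3325 N, H = 1.082e+09 Pa, K = 1.299e-05.
Allowed volume V_lim = h_lim·A = 9.475e-05 · 4.468e-04 = 4.233e-08 m³.
Sliding life L = V_lim·H/(K·W) = 4.233e-08 · 1.082e+09 / (1.299e-05 · 3325) = 1060 m.

value=1060 m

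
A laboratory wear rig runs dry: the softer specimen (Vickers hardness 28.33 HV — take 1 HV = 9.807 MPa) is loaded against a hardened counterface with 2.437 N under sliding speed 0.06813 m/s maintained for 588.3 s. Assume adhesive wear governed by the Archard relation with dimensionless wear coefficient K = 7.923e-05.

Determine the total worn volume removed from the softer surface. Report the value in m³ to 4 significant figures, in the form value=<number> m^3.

value=2.785e-11 m^3

Each operation keeps full precision, and quoted intermediates are rounded — a single final rounding to 4 significant figures.
Total distance L = v·t = 0.06813 m/s × 588.3 s = 40.08 m.
Hardness H = 28.33 HV × 9.807 MPa/HV = 277.8 MPa = 2.778e+08 Pa.
In SI base units: W = 2.437 N, H = 2.778e+08 Pa, K = 7.923e-05.
Apply Archard: V = K·W·L/H = 7.923e-05 · 2.437 · 40.08 / 2.778e+08 = 2.785e-11 m³.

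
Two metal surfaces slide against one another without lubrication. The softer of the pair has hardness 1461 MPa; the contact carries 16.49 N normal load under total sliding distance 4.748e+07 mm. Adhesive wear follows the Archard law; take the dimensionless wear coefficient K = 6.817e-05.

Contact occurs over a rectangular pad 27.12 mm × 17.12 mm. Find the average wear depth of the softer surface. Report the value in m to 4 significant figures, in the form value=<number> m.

The intermediates are shown rounded; all arithmetic runs at exact precision — rounded once at the end to 4 significant figures.
Convert: Distance L = 4.748e+07 mm = 4.748e+04 m.
Convert: Hardness H = 1461 MPa = 1.461e+09 Pa.
Convert: Pad sides 27.12 mm × 17.12 mm = 0.02712 m × 0.01712 m. Contact area A = 0.02712 m × 0.01712 m = 4.643e-04 m².
In SI base units: W = 16.49 N, H = 1.461e+09 Pa, K = 6.817e-05.
By Archard's law, V = K·W·L/H = 6.817e-05 · 16.49 · 4.748e+04 / 1.461e+09 = 3.653e-08 m³.
Mean wear depth h = V/A = 3.653e-08 / 4.643e-04 = 7.868e-05 m.

value=7.868e-05 m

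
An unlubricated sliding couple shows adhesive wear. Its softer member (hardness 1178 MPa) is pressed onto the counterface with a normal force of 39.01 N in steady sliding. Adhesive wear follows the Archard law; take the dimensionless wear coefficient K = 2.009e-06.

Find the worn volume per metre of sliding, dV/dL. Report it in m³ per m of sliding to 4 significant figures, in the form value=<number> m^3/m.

value=6.653e-14 m^3/m

Each operation holds full float precision, and intermediates are displayed rounded. Rounded once at the end, at 4 significant figures.
Convert: Hardness H = 1178 MPa = 1.178e+09 Pa.
In SI base units, W = 39.01 N, H = 1.178e+09 Pa, K = 2.009e-06.
Sliding wear rate dV/dL = K·W/H, so: 2.009e-06 · 39.01 / 1.178e+09 = 6.653e-14 m³/m.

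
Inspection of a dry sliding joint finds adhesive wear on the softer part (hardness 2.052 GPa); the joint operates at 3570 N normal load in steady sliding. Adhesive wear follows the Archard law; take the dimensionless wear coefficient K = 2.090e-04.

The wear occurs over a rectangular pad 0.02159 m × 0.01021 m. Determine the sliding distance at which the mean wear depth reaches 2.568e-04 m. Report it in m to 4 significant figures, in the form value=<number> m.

value=155.7 m

All arithmetic maintains full precision — the intermediates are shown rounded; a lone final rounding, at 4 significant digits.
Hardness H = 2.052 GPa = 2.052e+09 Pa.
Contact area A = 0.02159 m × 0.01021 m = 2.204e-04 m².
Restated in SI base units: W = 3570 N, H = 2.052e+09 Pa, K = 2.090e-04.
Volume at the limit: V_lim = h_lim·A = 2.568e-04 · 2.204e-04 = 5.661e-08 m³.
Sliding life L = V_lim·H/(K·W) = 5.661e-08 · 2.052e+09 / (2.090e-04 · 3570) = 155.7 m.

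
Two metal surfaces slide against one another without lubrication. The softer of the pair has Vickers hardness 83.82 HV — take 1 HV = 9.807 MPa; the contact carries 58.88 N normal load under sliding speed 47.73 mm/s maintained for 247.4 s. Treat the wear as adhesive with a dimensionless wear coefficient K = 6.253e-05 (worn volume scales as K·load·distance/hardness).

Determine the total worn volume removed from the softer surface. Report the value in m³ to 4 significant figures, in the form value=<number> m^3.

value=5.289e-11 m^3

Quoted intermediates are rounded, and each operation runs at full float precision — one last rounding: four significant digits.
Convert: Sliding speed v = 47.73 mm/s = 0.04773 m/s. Distance covered L = v·t = 0.04773 m/s × 247.4 s = 11.81 m.
Convert: Hardness H = 83.82 HV × 9.807 MPa/HV = 822.0 MPa = 8.220e+08 Pa.
SI base units throughout: W = 58.88 N, H = 8.220e+08 Pa, K = 6.253e-05.
Volume removed: V = K·W·L/H = 6.253e-05 · 58.88 · 11.81 / 8.220e+08 = 5.289e-11 m³.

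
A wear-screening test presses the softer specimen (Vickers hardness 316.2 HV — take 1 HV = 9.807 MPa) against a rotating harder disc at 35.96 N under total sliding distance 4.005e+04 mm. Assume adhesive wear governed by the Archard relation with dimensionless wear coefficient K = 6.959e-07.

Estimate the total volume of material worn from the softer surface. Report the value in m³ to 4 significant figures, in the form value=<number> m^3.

value=3.232e-13 m^3

The computation runs at exact precision; the intermediates are printed rounded, and a lone final rounding, at four significant digits.
Distance L = 4.005e+04 mm = 40.05 m.
Hardness H = 316.2 HV × 9.807 MPa/HV = 3101 MPa = 3.101e+09 Pa.
Restated in SI base units: W = 35.96 N, H = 3.101e+09 Pa, K = 6.959e-07.
Archard relation: V = K·W·L/H = 6.959e-07 · 35.96 · 40.05 / 3.101e+09 = 3.232e-13 m³.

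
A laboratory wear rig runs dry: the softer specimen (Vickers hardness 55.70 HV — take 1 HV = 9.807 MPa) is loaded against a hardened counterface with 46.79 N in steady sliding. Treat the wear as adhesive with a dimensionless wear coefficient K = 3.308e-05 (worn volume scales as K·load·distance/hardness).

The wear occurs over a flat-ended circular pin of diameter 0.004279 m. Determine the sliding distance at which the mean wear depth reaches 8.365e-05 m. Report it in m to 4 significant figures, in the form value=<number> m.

Every step maintains exact precision. Intermediates are displayed rounded — one last rounding, at 4 significant figures.
Hardness H = 55.70 HV × 9.807 MPa/HV = 546.2 MPa = 5.462e+08 Pa.
Contact area A = π·d²/4 = π·(0.004279 m)²/4 = 1.438e-05 m².
SI base units throughout: W = 46.79 N, H = 5.462e+08 Pa, K = 3.308e-05.
At the depth limit, V_lim = h_lim·A = 8.365e-05 · 1.438e-05 = 1.203e-09 m³.
Life L = V_lim·H/(K·W) = 1.203e-09 · 5.462e+08 / (3.308e-05 · 46.79) = 424.5 m.

value=424.5 m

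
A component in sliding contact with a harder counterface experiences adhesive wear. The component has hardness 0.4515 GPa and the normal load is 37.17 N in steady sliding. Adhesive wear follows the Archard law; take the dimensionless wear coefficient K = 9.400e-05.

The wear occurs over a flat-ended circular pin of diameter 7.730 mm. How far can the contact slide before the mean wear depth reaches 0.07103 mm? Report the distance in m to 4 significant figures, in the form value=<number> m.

The algebra keeps exact precision, and the intermediates are printed rounded. Rounded once at the end: 4 significant digits.
Hardness H = 0.4515 GPa = 4.515e+08 Pa.
Pin diameter d = 7.730 mm = 0.007730 m. Contact area A = π·d²/4 = π·(0.007730 m)²/4 = 4.693e-05 m².
Depth limit h_lim = 0.07103 mm = 7.103e-05 m.
In SI base units, W = 37.17 N, H = 4.515e+08 Pa, K = 9.400e-05.
Permissible volume V_lim = h_lim·A = 7.103e-05 · 4.693e-05 = 3.333e-09 m³.
Sliding life L = V_lim·H/(K·W) = 3.333e-09 · 4.515e+08 / (9.400e-05 · 37.17) = 430.8 m.

value=430.8 m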